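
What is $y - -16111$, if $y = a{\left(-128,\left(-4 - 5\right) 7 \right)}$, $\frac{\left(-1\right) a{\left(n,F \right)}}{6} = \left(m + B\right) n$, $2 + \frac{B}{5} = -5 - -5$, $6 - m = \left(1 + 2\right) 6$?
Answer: $-785$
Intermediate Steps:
$m = -12$ ($m = 6 - \left(1 + 2\right) 6 = 6 - 3 \cdot 6 = 6 - 18 = -12$)
$B = -10$ ($B = -10 + 5 \left(-5 - -5\right) = -10 + 5 \left(-5 + 5\right) = -10 + 5 \cdot 0 = -10 + 0 = -10$)
$a{\left(n,F \right)} = 132 n$ ($a{\left(n,F \right)} = - 6 \left(-12 - 10\right) n = - 6 \left(- 22 n\right) = 132 n$)
$y = -16896$ ($y = 132 \left(-128\right) = -16896$)
$y - -16111 = -16896 - -16111 = -16896 + \left(-6271 + 22382\right) = -16896 + 16111 = -785$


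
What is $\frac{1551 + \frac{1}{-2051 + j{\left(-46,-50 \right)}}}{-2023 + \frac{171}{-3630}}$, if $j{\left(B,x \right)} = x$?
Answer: $- \frac{358451500}{467546417} \approx -0.76667$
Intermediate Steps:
$\frac{1551 + \frac{1}{-2051 + j{\left(-46,-50 \right)}}}{-2023 + \frac{171}{-3630}} = \frac{1551 + \frac{1}{-2051 - 50}}{-2023 + \frac{171}{-3630}} = \frac{1551 + \frac{1}{-2101}}{-2023 + 171 \left(- \frac{1}{3630}\right)} = \frac{1551 - \frac{1}{2101}}{-2023 - \frac{57}{1210}} = \frac{3258650}{2101 \left(- \frac{2447887}{1210}\right)} = \frac{3258650}{2101} \left(- \frac{1210}{2447887}\right) = - \frac{358451500}{467546417}$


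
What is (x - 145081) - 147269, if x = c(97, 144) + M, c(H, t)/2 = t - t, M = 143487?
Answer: -148863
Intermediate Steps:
c(H, t) = 0 (c(H, t) = 2*(t - t) = 2*0 = 0)
x = 143487 (x = 0 + 143487 = 143487)
(x - 145081) - 147269 = (143487 - 145081) - 147269 = -1594 - 147269 = -148863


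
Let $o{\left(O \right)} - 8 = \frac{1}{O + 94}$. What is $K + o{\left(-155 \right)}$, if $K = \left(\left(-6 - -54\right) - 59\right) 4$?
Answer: $- \frac{2197}{61} \approx -36.016$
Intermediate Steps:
$o{\left(O \right)} = 8 + \frac{1}{94 + O}$ ($o{\left(O \right)} = 8 + \frac{1}{O + 94} = 8 + \frac{1}{94 + O}$)
$K = -44$ ($K = \left(\left(-6 + 54\right) - 59\right) 4 = \left(48 - 59\right) 4 = \left(-11\right) 4 = -44$)
$K + o{\left(-155 \right)} = -44 + \frac{753 + 8 \left(-155\right)}{94 - 155} = -44 + \frac{753 - 1240}{-61} = -44 - - \frac{487}{61} = -44 + \frac{487}{61} = - \frac{2197}{61}$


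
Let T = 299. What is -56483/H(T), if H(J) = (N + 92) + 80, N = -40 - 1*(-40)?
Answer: -56483/172 ≈ -328.39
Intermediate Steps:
N = 0 (N = -40 + 40 = 0)
H(J) = 172 (H(J) = (0 + 92) + 80 = 92 + 80 = 172)
-56483/H(T) = -56483/172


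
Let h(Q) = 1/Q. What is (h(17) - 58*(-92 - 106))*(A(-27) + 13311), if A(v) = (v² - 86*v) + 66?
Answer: 3207222012/17 ≈ 1.8866e+8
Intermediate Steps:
h(Q) = 1/Q
A(v) = 66 + v² - 86*v
(h(17) - 58*(-92 - 106))*(A(-27) + 13311) = (1/17 - 58*(-92 - 106))*((66 + (-27)² - 86*(-27)) + 13311) = (1/17 - 58*(-198))*((66 + 729 + 2322) + 13311) = (1/17 + 11484)*(3117 + 13311) = (195229/17)*16428 = 3207222012/17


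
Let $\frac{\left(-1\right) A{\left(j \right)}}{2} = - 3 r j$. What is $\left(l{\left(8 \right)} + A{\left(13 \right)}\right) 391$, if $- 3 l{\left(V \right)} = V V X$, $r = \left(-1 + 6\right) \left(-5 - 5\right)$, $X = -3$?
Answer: $-1499876$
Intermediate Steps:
$r = -50$ ($r = 5 \left(-10\right) = -50$)
$l{\left(V \right)} = V^{2}$ ($l{\left(V \right)} = - \frac{V V \left(-3\right)}{3} = - \frac{V^{2} \left(-3\right)}{3} = - \frac{\left(-3\right) V^{2}}{3} = V^{2}$)
$A{\left(j \right)} = - 300 j$ ($A{\left(j \right)} = - 2 \left(-3\right) \left(-50\right) j = - 2 \cdot 150 j = - 300 j$)
$\left(l{\left(8 \right)} + A{\left(13 \right)}\right) 391 = \left(8^{2} - 3900\right) 391 = \left(64 - 3900\right) 391 = \left(-3836\right) 391 = -1499876$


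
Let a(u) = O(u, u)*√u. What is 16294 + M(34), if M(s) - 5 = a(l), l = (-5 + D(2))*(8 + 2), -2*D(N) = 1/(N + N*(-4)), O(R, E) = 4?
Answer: 16299 + 2*I*√1770/3 ≈ 16299.0 + 28.048*I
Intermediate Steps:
D(N) = 1/(6*N) (D(N) = -1/(2*(N + N*(-4))) = -1/(2*(N - 4*N)) = -(-1/(3*N))/2 = -(-1)/(6*N) = 1/(6*N))
l = -295/6 (l = (-5 + (⅙)/2)*(8 + 2) = (-5 + (⅙)*(½))*10 = (-5 + 1/12)*10 = -59/12*10 = -295/6 ≈ -49.167)
a(u) = 4*√u
M(s) = 5 + 2*I*√1770/3 (M(s) = 5 + 4*√(-295/6) = 5 + 4*(I*√1770/6) = 5 + 2*I*√1770/3)
16294 + M(34) = 16294 + (5 + 2*I*√1770/3) = 16299 + 2*I*√1770/3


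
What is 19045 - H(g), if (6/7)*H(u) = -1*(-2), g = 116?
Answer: 57128/3 ≈ 19043.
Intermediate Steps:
H(u) = 7/3 (H(u) = 7*(-1*(-2))/6 = (7/6)*2 = 7/3)
19045 - H(g) = 19045 - 1*7/3 = 19045 - 7/3 = 57128/3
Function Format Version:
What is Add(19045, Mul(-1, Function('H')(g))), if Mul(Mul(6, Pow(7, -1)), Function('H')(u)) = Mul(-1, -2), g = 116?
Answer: Rational(57128, 3) ≈ 19043.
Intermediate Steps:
Function('H')(u) = Rational(7, 3) (Function('H')(u) = Mul(Rational(7, 6), Mul(-1, -2)) = Mul(Rational(7, 6), 2) = Rational(7, 3))
Add(19045, Mul(-1, Function('H')(g))) = Add(19045, Mul(-1, Rational(7, 3))) = Add(19045, Rational(-7, 3)) = Rational(57128, 3)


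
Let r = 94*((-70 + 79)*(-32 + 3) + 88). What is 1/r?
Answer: -1/16262 ≈ -6.1493e-5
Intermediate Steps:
r = -16262 (r = 94*(9*(-29) + 88) = 94*(-261 + 88) = 94*(-173) = -16262)
1/r = 1/(-16262) = -1/16262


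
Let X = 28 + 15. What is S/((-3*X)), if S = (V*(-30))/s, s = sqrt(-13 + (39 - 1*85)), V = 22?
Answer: -220*I*sqrt(59)/2537 ≈ -0.66608*I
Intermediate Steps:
X = 43
s = I*sqrt(59) (s = sqrt(-13 + (39 - 85)) = sqrt(-13 - 46) = sqrt(-59) = I*sqrt(59) ≈ 7.6811*I)
S = 660*I*sqrt(59)/59 (S = (22*(-30))/((I*sqrt(59))) = -(-660)*I*sqrt(59)/59 = 660*I*sqrt(59)/59 ≈ 85.925*I)
S/((-3*X)) = (660*I*sqrt(59)/59)/((-3*43)) = (660*I*sqrt(59)/59)/(-129) = (660*I*sqrt(59)/59)*(-1/129) = -220*I*sqrt(59)/2537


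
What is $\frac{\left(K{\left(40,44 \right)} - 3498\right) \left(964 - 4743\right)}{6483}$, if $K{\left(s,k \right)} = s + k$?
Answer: $\frac{4300502}{2161} \approx 1990.1$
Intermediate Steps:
$K{\left(s,k \right)} = k + s$
$\frac{\left(K{\left(40,44 \right)} - 3498\right) \left(964 - 4743\right)}{6483} = \frac{\left(\left(44 + 40\right) - 3498\right) \left(964 - 4743\right)}{6483} = \left(84 - 3498\right) \left(-3779\right) \frac{1}{6483} = \left(-3414\right) \left(-3779\right) \frac{1}{6483} = 12901506 \cdot \frac{1}{6483} = \frac{4300502}{2161}$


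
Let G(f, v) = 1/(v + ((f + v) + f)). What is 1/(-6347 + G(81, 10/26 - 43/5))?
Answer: -9462/60055249 ≈ -0.00015755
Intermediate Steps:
G(f, v) = 1/(2*f + 2*v) (G(f, v) = 1/(v + (v + 2*f)) = 1/(2*f + 2*v))
1/(-6347 + G(81, 10/26 - 43/5)) = 1/(-6347 + 1/(2*(81 + (10/26 - 43/5)))) = 1/(-6347 + 1/(2*(81 + (10*(1/26) - 43*1/5)))) = 1/(-6347 + 1/(2*(81 + (5/13 - 43/5)))) = 1/(-6347 + 1/(2*(81 - 534/65))) = 1/(-6347 + 1/(2*(4731/65))) = 1/(-6347 + (1/2)*(65/4731)) = 1/(-6347 + 65/9462) = 1/(-60055249/9462) = -9462/60055249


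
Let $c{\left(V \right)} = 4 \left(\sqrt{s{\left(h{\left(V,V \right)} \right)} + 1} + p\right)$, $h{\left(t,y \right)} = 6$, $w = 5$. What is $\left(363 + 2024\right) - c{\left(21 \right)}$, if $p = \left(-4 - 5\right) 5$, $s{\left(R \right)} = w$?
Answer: $2567 - 4 \sqrt{6} \approx 2557.2$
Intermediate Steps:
$s{\left(R \right)} = 5$
$p = -45$ ($p = \left(-9\right) 5 = -45$)
$c{\left(V \right)} = -180 + 4 \sqrt{6}$ ($c{\left(V \right)} = 4 \left(\sqrt{5 + 1} - 45\right) = 4 \left(\sqrt{6} - 45\right) = 4 \left(-45 + \sqrt{6}\right) = -180 + 4 \sqrt{6}$)
$\left(363 + 2024\right) - c{\left(21 \right)} = \left(363 + 2024\right) - \left(-180 + 4 \sqrt{6}\right) = 2387 + \left(180 - 4 \sqrt{6}\right) = 2567 - 4 \sqrt{6}$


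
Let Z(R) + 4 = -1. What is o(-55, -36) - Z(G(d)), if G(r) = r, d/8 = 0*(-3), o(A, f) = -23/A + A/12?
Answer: 551/660 ≈ 0.83485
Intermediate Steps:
o(A, f) = -23/A + A/12 (o(A, f) = -23/A + A*(1/12) = -23/A + A/12)
d = 0 (d = 8*(0*(-3)) = 8*0 = 0)
Z(R) = -5 (Z(R) = -4 - 1 = -5)
o(-55, -36) - Z(G(d)) = (-23/(-55) + (1/12)*(-55)) - 1*(-5) = (-23*(-1/55) - 55/12) + 5 = (23/55 - 55/12) + 5 = -2749/660 + 5 = 551/660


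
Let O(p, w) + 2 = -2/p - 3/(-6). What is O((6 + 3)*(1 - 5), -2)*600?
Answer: -2600/3 ≈ -866.67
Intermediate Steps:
O(p, w) = -3/2 - 2/p (O(p, w) = -2 + (-2/p - 3/(-6)) = -2 + (-2/p - 3*(-1/6)) = -2 + (-2/p + 1/2) = -2 + (1/2 - 2/p) = -3/2 - 2/p)
O((6 + 3)*(1 - 5), -2)*600 = (-3/2 - 2*1/((1 - 5)*(6 + 3)))*600 = (-3/2 - 2/(9*(-4)))*600 = (-3/2 - 2/(-36))*600 = (-3/2 - 2*(-1/36))*600 = (-3/2 + 1/18)*600 = -13/9*600 = -2600/3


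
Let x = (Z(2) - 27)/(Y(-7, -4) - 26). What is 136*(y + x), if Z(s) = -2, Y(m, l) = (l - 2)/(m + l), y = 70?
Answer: 338623/35 ≈ 9674.9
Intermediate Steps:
Y(m, l) = (-2 + l)/(l + m)
x = 319/280 (x = (-2 - 27)/((-2 - 4)/(-4 - 7) - 26) = -29/(-6/(-11) - 26) = -29/(-1/11*(-6) - 26) = -29/(6/11 - 26) = -29/(-280/11) = -29*(-11/280) = 319/280 ≈ 1.1393)
136*(y + x) = 136*(70 + 319/280) = 136*(19919/280) = 338623/35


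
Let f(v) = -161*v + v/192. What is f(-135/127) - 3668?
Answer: -28422509/8128 ≈ -3496.9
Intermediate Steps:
f(v) = -30911*v/192 (f(v) = -161*v + v*(1/192) = -161*v + v/192 = -30911*v/192)
f(-135/127) - 3668 = -(-1390995)/(64*127) - 3668 = -30911/192*(-135/127) - 3668 = 1390995/8128 - 3668 = -28422509/8128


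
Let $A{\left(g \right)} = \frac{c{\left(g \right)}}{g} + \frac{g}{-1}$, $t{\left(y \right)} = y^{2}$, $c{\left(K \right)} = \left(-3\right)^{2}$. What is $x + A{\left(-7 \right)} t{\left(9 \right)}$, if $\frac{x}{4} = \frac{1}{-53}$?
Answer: $\frac{171692}{371} \approx 462.78$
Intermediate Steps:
$c{\left(K \right)} = 9$
$x = - \frac{4}{53}$ ($x = \frac{4}{-53} = 4 \left(- \frac{1}{53}\right) = - \frac{4}{53} \approx -0.075472$)
$A{\left(g \right)} = - g + \frac{9}{g}$ ($A{\left(g \right)} = \frac{9}{g} + \frac{g}{-1} = \frac{9}{g} + g \left(-1\right) = \frac{9}{g} - g = - g + \frac{9}{g}$)
$x + A{\left(-7 \right)} t{\left(9 \right)} = - \frac{4}{53} + \left(\left(-1\right) \left(-7\right) + \frac{9}{-7}\right) 9^{2} = - \frac{4}{53} + \left(7 + 9 \left(- \frac{1}{7}\right)\right) 81 = - \frac{4}{53} + \left(7 - \frac{9}{7}\right) 81 = - \frac{4}{53} + \frac{40}{7} \cdot 81 = - \frac{4}{53} + \frac{3240}{7} = \frac{171692}{371}$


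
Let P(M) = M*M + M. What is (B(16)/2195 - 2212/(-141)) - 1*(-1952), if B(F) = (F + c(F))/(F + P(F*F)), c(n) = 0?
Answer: 834924714227/424317645 ≈ 1967.7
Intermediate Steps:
P(M) = M + M**2 (P(M) = M**2 + M = M + M**2)
B(F) = F/(F + F**2*(1 + F**2)) (B(F) = (F + 0)/(F + (F*F)*(1 + F*F)) = F/(F + F**2*(1 + F**2)))
(B(16)/2195 - 2212/(-141)) - 1*(-1952) = (1/((1 + 16 + 16**3)*2195) - 2212/(-141)) - 1*(-1952) = ((1/2195)/(1 + 16 + 4096) - 2212*(-1/141)) + 1952 = ((1/2195)/4113 + 2212/141) + 1952 = ((1/4113)*(1/2195) + 2212/141) + 1952 = (1/9028035 + 2212/141) + 1952 = 6656671187/424317645 + 1952 = 834924714227/424317645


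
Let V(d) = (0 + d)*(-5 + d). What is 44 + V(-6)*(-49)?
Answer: -3190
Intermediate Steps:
V(d) = d*(-5 + d)
44 + V(-6)*(-49) = 44 - 6*(-5 - 6)*(-49) = 44 - 6*(-11)*(-49) = 44 + 66*(-49) = 44 - 3234 = -3190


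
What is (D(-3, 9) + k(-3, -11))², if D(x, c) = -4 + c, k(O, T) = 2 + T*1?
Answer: 16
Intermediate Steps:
k(O, T) = 2 + T
(D(-3, 9) + k(-3, -11))² = ((-4 + 9) + (2 - 11))² = (5 - 9)² = (-4)² = 16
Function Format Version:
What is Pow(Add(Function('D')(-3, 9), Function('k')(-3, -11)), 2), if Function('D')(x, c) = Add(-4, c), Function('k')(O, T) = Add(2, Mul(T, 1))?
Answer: 16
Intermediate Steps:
Function('k')(O, T) = Add(2, T)
Pow(Add(Function('D')(-3, 9), Function('k')(-3, -11)), 2) = Pow(Add(Add(-4, 9), Add(2, -11)), 2) = Pow(Add(5, -9), 2) = Pow(-4, 2) = 16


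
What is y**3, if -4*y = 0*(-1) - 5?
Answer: 125/64 ≈ 1.9531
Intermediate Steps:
y = 5/4 (y = -(0*(-1) - 5)/4 = -(0 - 5)/4 = -1/4*(-5) = 5/4 ≈ 1.2500)
y**3 = (5/4)**3 = 125/64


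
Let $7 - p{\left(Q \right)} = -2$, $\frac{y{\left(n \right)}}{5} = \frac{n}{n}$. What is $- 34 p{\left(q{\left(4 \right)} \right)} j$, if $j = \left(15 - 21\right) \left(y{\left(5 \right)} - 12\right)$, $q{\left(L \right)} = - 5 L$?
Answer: $-12852$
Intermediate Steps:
$y{\left(n \right)} = 5$ ($y{\left(n \right)} = 5 \frac{n}{n} = 5 \cdot 1 = 5$)
$j = 42$ ($j = \left(15 - 21\right) \left(5 - 12\right) = \left(-6\right) \left(-7\right) = 42$)
$p{\left(Q \right)} = 9$ ($p{\left(Q \right)} = 7 - -2 = 7 + 2 = 9$)
$- 34 p{\left(q{\left(4 \right)} \right)} j = \left(-34\right) 9 \cdot 42 = \left(-306\right) 42 = -12852$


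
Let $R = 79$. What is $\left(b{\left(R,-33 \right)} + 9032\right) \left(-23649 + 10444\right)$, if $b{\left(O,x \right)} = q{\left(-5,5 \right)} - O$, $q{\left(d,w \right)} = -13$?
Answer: $-118052700$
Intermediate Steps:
$b{\left(O,x \right)} = -13 - O$
$\left(b{\left(R,-33 \right)} + 9032\right) \left(-23649 + 10444\right) = \left(\left(-13 - 79\right) + 9032\right) \left(-23649 + 10444\right) = \left(\left(-13 - 79\right) + 9032\right) \left(-13205\right) = \left(-92 + 9032\right) \left(-13205\right) = 8940 \left(-13205\right) = -118052700$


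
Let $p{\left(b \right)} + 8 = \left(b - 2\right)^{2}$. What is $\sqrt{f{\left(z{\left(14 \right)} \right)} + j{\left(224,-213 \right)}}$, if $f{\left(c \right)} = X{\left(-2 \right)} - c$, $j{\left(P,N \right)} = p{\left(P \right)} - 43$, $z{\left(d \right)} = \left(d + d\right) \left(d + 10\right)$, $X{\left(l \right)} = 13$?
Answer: $\sqrt{48574} \approx 220.4$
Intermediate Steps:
$z{\left(d \right)} = 2 d \left(10 + d\right)$
$p{\left(b \right)} = -8 + \left(-2 + b\right)^{2}$ ($p{\left(b \right)} = -8 + \left(b - 2\right)^{2} = -8 + \left(-2 + b\right)^{2}$)
$j{\left(P,N \right)} = -51 + \left(-2 + P\right)^{2}$ ($j{\left(P,N \right)} = \left(-8 + \left(-2 + P\right)^{2}\right) - 43 = -51 + \left(-2 + P\right)^{2}$)
$f{\left(c \right)} = 13 - c$
$\sqrt{f{\left(z{\left(14 \right)} \right)} + j{\left(224,-213 \right)}} = \sqrt{\left(13 - 2 \cdot 14 \left(10 + 14\right)\right) - \left(51 - \left(-2 + 224\right)^{2}\right)} = \sqrt{\left(13 - 2 \cdot 14 \cdot 24\right) - \left(51 - 222^{2}\right)} = \sqrt{\left(13 - 672\right) + \left(-51 + 49284\right)} = \sqrt{\left(13 - 672\right) + 49233} = \sqrt{-659 + 49233} = \sqrt{48574}$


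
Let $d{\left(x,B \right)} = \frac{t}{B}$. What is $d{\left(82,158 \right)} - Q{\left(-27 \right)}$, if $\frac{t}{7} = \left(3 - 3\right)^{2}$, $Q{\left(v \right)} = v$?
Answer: $27$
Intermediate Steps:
$t = 0$ ($t = 7 \left(3 - 3\right)^{2} = 7 \cdot 0^{2} = 7 \cdot 0 = 0$)
$d{\left(x,B \right)} = 0$ ($d{\left(x,B \right)} = \frac{0}{B} = 0$)
$d{\left(82,158 \right)} - Q{\left(-27 \right)} = 0 - -27 = 0 + 27 = 27$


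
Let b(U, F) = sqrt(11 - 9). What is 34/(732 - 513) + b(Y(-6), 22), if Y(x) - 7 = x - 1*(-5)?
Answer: 34/219 + sqrt(2) ≈ 1.5695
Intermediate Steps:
Y(x) = 12 + x (Y(x) = 7 + (x - 1*(-5)) = 7 + (x + 5) = 7 + (5 + x) = 12 + x)
b(U, F) = sqrt(2)
34/(732 - 513) + b(Y(-6), 22) = 34/(732 - 513) + sqrt(2) = 34/219 + sqrt(2)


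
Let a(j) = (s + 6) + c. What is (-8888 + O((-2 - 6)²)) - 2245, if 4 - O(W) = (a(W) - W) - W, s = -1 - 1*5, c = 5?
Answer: -11006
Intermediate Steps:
s = -6 (s = -1 - 5 = -6)
a(j) = 5 (a(j) = (-6 + 6) + 5 = 0 + 5 = 5)
O(W) = -1 + 2*W (O(W) = 4 - ((5 - W) - W) = 4 - (5 - 2*W) = 4 + (-5 + 2*W) = -1 + 2*W)
(-8888 + O((-2 - 6)²)) - 2245 = (-8888 + (-1 + 2*(-2 - 6)²)) - 2245 = (-8888 + (-1 + 2*(-8)²)) - 2245 = (-8888 + (-1 + 2*64)) - 2245 = (-8888 + (-1 + 128)) - 2245 = (-8888 + 127) - 2245 = -8761 - 2245 = -11006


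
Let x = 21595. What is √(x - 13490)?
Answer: √8105 ≈ 90.028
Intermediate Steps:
√(x - 13490) = √(21595 - 13490) = √8105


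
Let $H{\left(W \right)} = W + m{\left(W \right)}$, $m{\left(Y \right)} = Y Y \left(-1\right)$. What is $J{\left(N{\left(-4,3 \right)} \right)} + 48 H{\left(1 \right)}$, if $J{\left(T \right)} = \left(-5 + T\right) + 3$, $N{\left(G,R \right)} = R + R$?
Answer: $4$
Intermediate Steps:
$m{\left(Y \right)} = - Y^{2}$ ($m{\left(Y \right)} = Y^{2} \left(-1\right) = - Y^{2}$)
$N{\left(G,R \right)} = 2 R$
$J{\left(T \right)} = -2 + T$
$H{\left(W \right)} = W - W^{2}$
$J{\left(N{\left(-4,3 \right)} \right)} + 48 H{\left(1 \right)} = \left(-2 + 2 \cdot 3\right) + 48 \cdot 1 \left(1 - 1\right) = \left(-2 + 6\right) + 48 \cdot 1 \left(1 - 1\right) = 4 + 48 \cdot 1 \cdot 0 = 4 + 48 \cdot 0 = 4 + 0 = 4$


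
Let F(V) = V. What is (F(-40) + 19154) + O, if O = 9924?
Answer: 29038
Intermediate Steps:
(F(-40) + 19154) + O = (-40 + 19154) + 9924 = 19114 + 9924 = 29038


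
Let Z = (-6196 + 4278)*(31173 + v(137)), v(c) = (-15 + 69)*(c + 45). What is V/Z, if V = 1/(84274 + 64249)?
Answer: -1/11679836541114 ≈ -8.5618e-14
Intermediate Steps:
v(c) = 2430 + 54*c (v(c) = 54*(45 + c) = 2430 + 54*c)
Z = -78639918 (Z = (-6196 + 4278)*(31173 + (2430 + 54*137)) = -1918*(31173 + (2430 + 7398)) = -1918*(31173 + 9828) = -1918*41001 = -78639918)
V = 1/148523 ≈ 6.7330e-6
V/Z = (1/148523)/(-78639918) = (1/148523)*(-1/78639918) = -1/11679836541114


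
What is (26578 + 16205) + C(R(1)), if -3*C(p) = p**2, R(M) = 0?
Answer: 42783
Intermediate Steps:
C(p) = -p**2/3
(26578 + 16205) + C(R(1)) = (26578 + 16205) - 1/3*0**2 = 42783 - 1/3*0 = 42783 + 0 = 42783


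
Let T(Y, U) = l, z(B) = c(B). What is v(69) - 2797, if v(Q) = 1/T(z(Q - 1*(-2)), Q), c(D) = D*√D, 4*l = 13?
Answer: -36357/13 ≈ -2796.7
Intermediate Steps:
l = 13/4 (l = (¼)*13 = 13/4 ≈ 3.2500)
c(D) = D^(3/2)
z(B) = B^(3/2)
T(Y, U) = 13/4
v(Q) = 4/13 (v(Q) = 1/(13/4) = 4/13)
v(69) - 2797 = 4/13 - 2797 = -36357/13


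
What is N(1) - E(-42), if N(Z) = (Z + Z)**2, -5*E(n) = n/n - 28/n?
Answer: 13/3 ≈ 4.3333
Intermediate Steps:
E(n) = -1/5 + 28/(5*n) (E(n) = -(n/n - 28/n)/5 = -(1 - 28/n)/5 = -1/5 + 28/(5*n))
N(Z) = 4*Z**2 (N(Z) = (2*Z)**2 = 4*Z**2)
N(1) - E(-42) = 4*1**2 - (28 - 1*(-42))/(5*(-42)) = 4*1 - (-1)*(28 + 42)/(5*42) = 4 - (-1)*70/(5*42) = 4 - 1*(-1/3) = 4 + 1/3 = 13/3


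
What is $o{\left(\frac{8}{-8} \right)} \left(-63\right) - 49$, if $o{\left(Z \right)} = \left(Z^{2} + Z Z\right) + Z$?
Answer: $-112$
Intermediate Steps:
$o{\left(Z \right)} = Z + 2 Z^{2}$ ($o{\left(Z \right)} = \left(Z^{2} + Z^{2}\right) + Z = 2 Z^{2} + Z = Z + 2 Z^{2}$)
$o{\left(\frac{8}{-8} \right)} \left(-63\right) - 49 = \frac{8}{-8} \left(1 + 2 \frac{8}{-8}\right) \left(-63\right) - 49 = 8 \left(- \frac{1}{8}\right) \left(1 + 2 \cdot 8 \left(- \frac{1}{8}\right)\right) \left(-63\right) - 49 = - (1 + 2 \left(-1\right)) \left(-63\right) - 49 = - (1 - 2) \left(-63\right) - 49 = \left(-1\right) \left(-1\right) \left(-63\right) - 49 = 1 \left(-63\right) - 49 = -63 - 49 = -112$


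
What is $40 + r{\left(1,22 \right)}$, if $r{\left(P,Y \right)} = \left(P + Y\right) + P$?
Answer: $64$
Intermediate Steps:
$r{\left(P,Y \right)} = Y + 2 P$
$40 + r{\left(1,22 \right)} = 40 + \left(22 + 2 \cdot 1\right) = 40 + \left(22 + 2\right) = 40 + 24 = 64$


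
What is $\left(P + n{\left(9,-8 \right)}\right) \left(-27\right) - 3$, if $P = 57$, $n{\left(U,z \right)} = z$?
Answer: $-1326$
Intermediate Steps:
$\left(P + n{\left(9,-8 \right)}\right) \left(-27\right) - 3 = \left(57 - 8\right) \left(-27\right) - 3 = 49 \left(-27\right) - 3 = -1323 - 3 = -1326$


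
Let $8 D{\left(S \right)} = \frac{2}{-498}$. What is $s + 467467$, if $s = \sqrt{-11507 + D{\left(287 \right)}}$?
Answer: $467467 + \frac{i \sqrt{11415128610}}{996} \approx 4.6747 \cdot 10^{5} + 107.27 i$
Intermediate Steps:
$D{\left(S \right)} = - \frac{1}{1992}$ ($D{\left(S \right)} = \frac{2 \frac{1}{-498}}{8} = \frac{2 \left(- \frac{1}{498}\right)}{8} = \frac{1}{8} \left(- \frac{1}{249}\right) = - \frac{1}{1992}$)
$s = \frac{i \sqrt{11415128610}}{996}$ ($s = \sqrt{-11507 - \frac{1}{1992}} = \sqrt{- \frac{22921945}{1992}} = \frac{i \sqrt{11415128610}}{996} \approx 107.27 i$)
$s + 467467 = \frac{i \sqrt{11415128610}}{996} + 467467 = 467467 + \frac{i \sqrt{11415128610}}{996}$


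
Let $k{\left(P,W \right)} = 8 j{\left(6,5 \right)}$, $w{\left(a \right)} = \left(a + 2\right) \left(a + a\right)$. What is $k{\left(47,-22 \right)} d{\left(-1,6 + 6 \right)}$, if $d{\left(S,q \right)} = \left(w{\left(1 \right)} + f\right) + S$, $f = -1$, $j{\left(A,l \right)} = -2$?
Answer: $-64$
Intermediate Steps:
$w{\left(a \right)} = 2 a \left(2 + a\right)$ ($w{\left(a \right)} = \left(2 + a\right) 2 a = 2 a \left(2 + a\right)$)
$k{\left(P,W \right)} = -16$ ($k{\left(P,W \right)} = 8 \left(-2\right) = -16$)
$d{\left(S,q \right)} = 5 + S$ ($d{\left(S,q \right)} = \left(2 \cdot 1 \left(2 + 1\right) - 1\right) + S = \left(2 \cdot 1 \cdot 3 - 1\right) + S = \left(6 - 1\right) + S = 5 + S$)
$k{\left(47,-22 \right)} d{\left(-1,6 + 6 \right)} = - 16 \left(5 - 1\right) = \left(-16\right) 4 = -64$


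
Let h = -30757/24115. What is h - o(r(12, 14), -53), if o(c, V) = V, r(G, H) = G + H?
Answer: 1247338/24115 ≈ 51.725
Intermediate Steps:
h = -30757/24115 (h = -30757*1/24115 = -30757/24115 ≈ -1.2754)
h - o(r(12, 14), -53) = -30757/24115 - 1*(-53) = -30757/24115 + 53 = 1247338/24115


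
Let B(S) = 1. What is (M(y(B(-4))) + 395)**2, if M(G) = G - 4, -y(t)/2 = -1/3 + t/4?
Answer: 5508409/36 ≈ 1.5301e+5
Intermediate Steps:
y(t) = 2/3 - t/2 (y(t) = -2*(-1/3 + t/4) = 2/3 - t/2)
M(G) = -4 + G
(M(y(B(-4))) + 395)**2 = ((-4 + (2/3 - 1/2*1)) + 395)**2 = ((-4 + (2/3 - 1/2)) + 395)**2 = ((-4 + 1/6) + 395)**2 = (-23/6 + 395)**2 = (2347/6)**2 = 5508409/36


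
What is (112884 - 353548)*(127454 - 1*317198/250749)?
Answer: -7691295544363072/250749 ≈ -3.0673e+10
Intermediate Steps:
(112884 - 353548)*(127454 - 1*317198/250749) = -240664*(127454 - 317198*1/250749) = -240664*(127454 - 317198/250749) = -240664*31958645848/250749 = -7691295544363072/250749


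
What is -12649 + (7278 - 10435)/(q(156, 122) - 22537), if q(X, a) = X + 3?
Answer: -283056165/22378 ≈ -12649.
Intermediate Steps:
q(X, a) = 3 + X
-12649 + (7278 - 10435)/(q(156, 122) - 22537) = -12649 + (7278 - 10435)/((3 + 156) - 22537) = -12649 - 3157/(159 - 22537) = -12649 - 3157/(-22378) = -12649 - 3157*(-1/22378) = -12649 + 3157/22378 = -283056165/22378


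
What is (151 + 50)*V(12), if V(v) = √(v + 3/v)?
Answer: 1407/2 ≈ 703.50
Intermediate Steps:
(151 + 50)*V(12) = (151 + 50)*√(12 + 3/12) = 201*√(12 + 3*(1/12)) = 201*√(12 + ¼) = 201*√(49/4) = 201*(7/2) = 1407/2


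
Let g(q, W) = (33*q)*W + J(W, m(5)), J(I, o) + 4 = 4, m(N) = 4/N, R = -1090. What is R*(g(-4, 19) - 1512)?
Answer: 4381800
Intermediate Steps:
J(I, o) = 0 (J(I, o) = -4 + 4 = 0)
g(q, W) = 33*W*q (g(q, W) = (33*q)*W + 0 = 33*W*q + 0 = 33*W*q)
R*(g(-4, 19) - 1512) = -1090*(33*19*(-4) - 1512) = -1090*(-2508 - 1512) = -1090*(-4020) = 4381800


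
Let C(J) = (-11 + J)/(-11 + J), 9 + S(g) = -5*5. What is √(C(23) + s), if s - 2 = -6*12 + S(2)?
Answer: I*√103 ≈ 10.149*I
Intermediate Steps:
S(g) = -34 (S(g) = -9 - 5*5 = -9 - 25 = -34)
s = -104 (s = 2 + (-6*12 - 34) = 2 + (-72 - 34) = 2 - 106 = -104)
C(J) = 1
√(C(23) + s) = √(1 - 104) = √(-103) = I*√103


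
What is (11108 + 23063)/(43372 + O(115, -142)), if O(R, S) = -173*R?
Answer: 34171/23477 ≈ 1.4555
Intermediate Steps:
(11108 + 23063)/(43372 + O(115, -142)) = (11108 + 23063)/(43372 - 173*115) = 34171/(43372 - 19895) = 34171/23477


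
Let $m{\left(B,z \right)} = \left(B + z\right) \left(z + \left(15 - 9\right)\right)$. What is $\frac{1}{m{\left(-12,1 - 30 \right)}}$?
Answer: $\frac{1}{943} \approx 0.0010604$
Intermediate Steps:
$m{\left(B,z \right)} = \left(6 + z\right) \left(B + z\right)$ ($m{\left(B,z \right)} = \left(B + z\right) \left(z + \left(15 - 9\right)\right) = \left(B + z\right) \left(z + 6\right) = \left(B + z\right) \left(6 + z\right) = \left(6 + z\right) \left(B + z\right)$)
$\frac{1}{m{\left(-12,1 - 30 \right)}} = \frac{1}{\left(1 - 30\right)^{2} + 6 \left(-12\right) + 6 \left(1 - 30\right) - 12 \left(1 - 30\right)} = \frac{1}{\left(1 - 30\right)^{2} - 72 + 6 \left(1 - 30\right) - 12 \left(1 - 30\right)} = \frac{1}{\left(-29\right)^{2} - 72 + 6 \left(-29\right) - -348} = \frac{1}{841 - 72 - 174 + 348} = \frac{1}{943}$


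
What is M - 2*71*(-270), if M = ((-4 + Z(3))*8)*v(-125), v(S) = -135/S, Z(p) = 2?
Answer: 958068/25 ≈ 38323.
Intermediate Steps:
M = -432/25 (M = ((-4 + 2)*8)*(-135/(-125)) = (-2*8)*(-135*(-1/125)) = -16*27/25 = -432/25 ≈ -17.280)
M - 2*71*(-270) = -432/25 - 2*71*(-270) = -432/25 - 142*(-270) = -432/25 - 1*(-38340) = -432/25 + 38340 = 958068/25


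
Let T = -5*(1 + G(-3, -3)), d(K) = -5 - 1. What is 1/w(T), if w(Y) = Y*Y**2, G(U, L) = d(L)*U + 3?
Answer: -1/1331000 ≈ -7.5131e-7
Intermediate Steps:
d(K) = -6
G(U, L) = 3 - 6*U (G(U, L) = -6*U + 3 = 3 - 6*U)
T = -110 (T = -5*(1 + (3 - 6*(-3))) = -5*(1 + (3 + 18)) = -5*(1 + 21) = -5*22 = -110)
w(Y) = Y**3
1/w(T) = 1/((-110)**3) = 1/(-1331000) = -1/1331000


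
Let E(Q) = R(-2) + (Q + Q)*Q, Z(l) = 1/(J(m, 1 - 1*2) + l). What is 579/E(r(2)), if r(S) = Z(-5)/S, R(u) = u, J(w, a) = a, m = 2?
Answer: -41688/143 ≈ -291.52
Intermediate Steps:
Z(l) = 1/(-1 + l) (Z(l) = 1/((1 - 1*2) + l) = 1/((1 - 2) + l) = 1/(-1 + l))
r(S) = -1/(6*S) (r(S) = 1/((-1 - 5)*S) = 1/((-6)*S) = -1/(6*S))
E(Q) = -2 + 2*Q**2 (E(Q) = -2 + (Q + Q)*Q = -2 + (2*Q)*Q = -2 + 2*Q**2)
579/E(r(2)) = 579/(-2 + 2*(-1/6/2)**2) = 579/(-2 + 2*(-1/6*1/2)**2) = 579/(-2 + 2*(-1/12)**2) = 579/(-2 + 2*(1/144)) = 579/(-2 + 1/72) = 579/(-143/72) = 579*(-72/143) = -41688/143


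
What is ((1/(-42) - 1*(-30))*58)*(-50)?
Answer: -1825550/21 ≈ -86931.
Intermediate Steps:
((1/(-42) - 1*(-30))*58)*(-50) = ((-1/42 + 30)*58)*(-50) = ((1259/42)*58)*(-50) = (36511/21)*(-50) = -1825550/21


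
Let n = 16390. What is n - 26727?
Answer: -10337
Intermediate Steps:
n - 26727 = 16390 - 26727 = -10337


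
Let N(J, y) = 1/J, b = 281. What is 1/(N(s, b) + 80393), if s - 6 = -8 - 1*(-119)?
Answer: 117/9405982 ≈ 1.2439e-5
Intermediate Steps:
s = 117 (s = 6 + (-8 - 1*(-119)) = 6 + (-8 + 119) = 6 + 111 = 117)
1/(N(s, b) + 80393) = 1/(1/117 + 80393) = 1/(9405982/117) = 117/9405982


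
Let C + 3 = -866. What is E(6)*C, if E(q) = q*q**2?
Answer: -187704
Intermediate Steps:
C = -869 (C = -3 - 866 = -869)
E(q) = q**3
E(6)*C = 6**3*(-869) = 216*(-869) = -187704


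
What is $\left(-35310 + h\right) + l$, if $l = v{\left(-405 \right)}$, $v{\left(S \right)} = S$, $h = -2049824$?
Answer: $-2085539$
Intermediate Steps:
$l = -405$
$\left(-35310 + h\right) + l = \left(-35310 - 2049824\right) - 405 = -2085134 - 405 = -2085539$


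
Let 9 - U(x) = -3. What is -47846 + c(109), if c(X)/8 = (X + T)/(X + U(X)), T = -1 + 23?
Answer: -5788318/121 ≈ -47837.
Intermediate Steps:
U(x) = 12 (U(x) = 9 - 1*(-3) = 9 + 3 = 12)
T = 22
c(X) = 8*(22 + X)/(12 + X) (c(X) = 8*((X + 22)/(X + 12)) = 8*((22 + X)/(12 + X)) = 8*(22 + X)/(12 + X))
-47846 + c(109) = -47846 + 8*(22 + 109)/(12 + 109) = -47846 + 8*131/121 = -47846 + 8*(1/121)*131 = -47846 + 1048/121 = -5788318/121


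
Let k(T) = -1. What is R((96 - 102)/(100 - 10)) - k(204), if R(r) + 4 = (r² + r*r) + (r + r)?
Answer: -703/225 ≈ -3.1244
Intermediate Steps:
R(r) = -4 + 2*r + 2*r² (R(r) = -4 + ((r² + r*r) + (r + r)) = -4 + ((r² + r²) + 2*r) = -4 + (2*r² + 2*r) = -4 + (2*r + 2*r²) = -4 + 2*r + 2*r²)
R((96 - 102)/(100 - 10)) - k(204) = (-4 + 2*((96 - 102)/(100 - 10)) + 2*((96 - 102)/(100 - 10))²) - 1*(-1) = (-4 + 2*(-6/90) + 2*(-6/90)²) + 1 = (-4 + 2*(-6*1/90) + 2*(-6*1/90)²) + 1 = (-4 + 2*(-1/15) + 2*(-1/15)²) + 1 = (-4 - 2/15 + 2*(1/225)) + 1 = (-4 - 2/15 + 2/225) + 1 = -928/225 + 1 = -703/225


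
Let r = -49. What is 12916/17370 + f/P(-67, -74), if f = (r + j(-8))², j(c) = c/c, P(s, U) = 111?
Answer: 6909026/321345 ≈ 21.500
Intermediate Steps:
j(c) = 1
f = 2304 (f = (-49 + 1)² = (-48)² = 2304)
12916/17370 + f/P(-67, -74) = 12916/17370 + 2304/111 = 12916*(1/17370) + 2304*(1/111) = 6458/8685 + 768/37 = 6909026/321345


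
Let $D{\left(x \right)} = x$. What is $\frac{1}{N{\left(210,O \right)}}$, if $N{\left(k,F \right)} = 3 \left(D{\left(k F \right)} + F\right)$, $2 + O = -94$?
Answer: $- \frac{1}{60768} \approx -1.6456 \cdot 10^{-5}$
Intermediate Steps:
$O = -96$ ($O = -2 - 94 = -96$)
$N{\left(k,F \right)} = 3 F + 3 F k$ ($N{\left(k,F \right)} = 3 \left(k F + F\right) = 3 \left(F k + F\right) = 3 \left(F + F k\right) = 3 F + 3 F k$)
$\frac{1}{N{\left(210,O \right)}} = \frac{1}{3 \left(-96\right) \left(1 + 210\right)} = \frac{1}{3 \left(-96\right) 211} = \frac{1}{-60768} = - \frac{1}{60768}$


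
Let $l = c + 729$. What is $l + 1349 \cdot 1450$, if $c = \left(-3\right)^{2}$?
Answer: $1956788$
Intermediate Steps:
$c = 9$
$l = 738$ ($l = 9 + 729 = 738$)
$l + 1349 \cdot 1450 = 738 + 1349 \cdot 1450 = 738 + 1956050 = 1956788$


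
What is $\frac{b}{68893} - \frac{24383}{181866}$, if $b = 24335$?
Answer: $\frac{2745891091}{12529294338} \approx 0.21916$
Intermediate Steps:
$\frac{b}{68893} - \frac{24383}{181866} = \frac{24335}{68893} - \frac{24383}{181866} = \frac{2745891091}{12529294338}$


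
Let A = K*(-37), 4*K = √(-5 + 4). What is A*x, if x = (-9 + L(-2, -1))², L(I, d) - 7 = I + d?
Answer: -925*I/4 ≈ -231.25*I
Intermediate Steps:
K = I/4 (K = √(-5 + 4)/4 = √(-1)/4 = I/4 ≈ 0.25*I)
L(I, d) = 7 + I + d (L(I, d) = 7 + (I + d) = 7 + I + d)
x = 25 (x = (-9 + (7 - 2 - 1))² = (-9 + 4)² = (-5)² = 25)
A = -37*I/4 (A = (I/4)*(-37) = -37*I/4 ≈ -9.25*I)
A*x = -37*I/4*25 = -925*I/4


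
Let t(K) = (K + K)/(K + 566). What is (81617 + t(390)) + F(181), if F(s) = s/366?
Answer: 7139480087/87474 ≈ 81618.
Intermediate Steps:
F(s) = s/366 (F(s) = s*(1/366) = s/366)
t(K) = 2*K/(566 + K) (t(K) = (2*K)/(566 + K) = 2*K/(566 + K))
(81617 + t(390)) + F(181) = (81617 + 2*390/(566 + 390)) + (1/366)*181 = (81617 + 2*390/956) + 181/366 = (81617 + 2*390*(1/956)) + 181/366 = (81617 + 195/239) + 181/366 = 19506658/239 + 181/366 = 7139480087/87474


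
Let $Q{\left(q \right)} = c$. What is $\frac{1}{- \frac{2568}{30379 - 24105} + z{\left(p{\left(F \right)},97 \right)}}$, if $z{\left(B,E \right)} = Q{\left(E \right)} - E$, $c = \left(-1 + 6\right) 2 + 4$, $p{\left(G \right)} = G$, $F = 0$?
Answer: $- \frac{3137}{261655} \approx -0.011989$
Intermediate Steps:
$c = 14$ ($c = 5 \cdot 2 + 4 = 10 + 4 = 14$)
$Q{\left(q \right)} = 14$
$z{\left(B,E \right)} = 14 - E$
$\frac{1}{- \frac{2568}{30379 - 24105} + z{\left(p{\left(F \right)},97 \right)}} = \frac{1}{- \frac{2568}{30379 - 24105} + \left(14 - 97\right)} = \frac{1}{- \frac{2568}{6274} - 83} = \frac{1}{\left(-2568\right) \frac{1}{6274} - 83} = \frac{1}{- \frac{1284}{3137} - 83} = \frac{1}{- \frac{261655}{3137}} = - \frac{3137}{261655}$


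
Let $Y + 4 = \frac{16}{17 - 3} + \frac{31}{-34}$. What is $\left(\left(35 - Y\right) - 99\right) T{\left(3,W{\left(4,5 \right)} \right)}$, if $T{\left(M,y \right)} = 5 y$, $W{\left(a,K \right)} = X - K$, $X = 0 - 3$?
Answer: $\frac{286700}{119} \approx 2409.2$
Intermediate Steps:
$X = -3$ ($X = 0 - 3 = -3$)
$W{\left(a,K \right)} = -3 - K$
$Y = - \frac{897}{238}$ ($Y = -4 + \left(\frac{16}{17 - 3} + \frac{31}{-34}\right) = -4 + \left(\frac{16}{17 - 3} + 31 \left(- \frac{1}{34}\right)\right) = -4 - \left(\frac{31}{34} - \frac{16}{14}\right) = -4 + \left(16 \cdot \frac{1}{14} - \frac{31}{34}\right) = -4 + \left(\frac{8}{7} - \frac{31}{34}\right) = -4 + \frac{55}{238} = - \frac{897}{238} \approx -3.7689$)
$\left(\left(35 - Y\right) - 99\right) T{\left(3,W{\left(4,5 \right)} \right)} = \left(\left(35 - - \frac{897}{238}\right) - 99\right) 5 \left(-3 - 5\right) = \left(\left(35 + \frac{897}{238}\right) - 99\right) 5 \left(-3 - 5\right) = \left(\frac{9227}{238} - 99\right) 5 \left(-8\right) = \left(- \frac{14335}{238}\right) \left(-40\right) = \frac{286700}{119}$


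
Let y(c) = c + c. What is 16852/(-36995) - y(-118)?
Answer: 8713968/36995 ≈ 235.54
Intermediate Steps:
y(c) = 2*c
16852/(-36995) - y(-118) = 16852/(-36995) - 2*(-118) = 16852*(-1/36995) - 1*(-236) = -16852/36995 + 236 = 8713968/36995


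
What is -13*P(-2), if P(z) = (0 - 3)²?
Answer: -117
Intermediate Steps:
P(z) = 9 (P(z) = (-3)² = 9)
-13*P(-2) = -13*9 = -117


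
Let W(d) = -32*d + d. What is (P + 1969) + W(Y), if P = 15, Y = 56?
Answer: 248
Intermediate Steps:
W(d) = -31*d
(P + 1969) + W(Y) = (15 + 1969) - 31*56 = 1984 - 1736 = 248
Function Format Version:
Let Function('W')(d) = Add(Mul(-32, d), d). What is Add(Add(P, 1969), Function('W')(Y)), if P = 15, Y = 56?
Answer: 248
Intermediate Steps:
Function('W')(d) = Mul(-31, d)
Add(Add(P, 1969), Function('W')(Y)) = Add(Add(15, 1969), Mul(-31, 56)) = Add(1984, -1736) = 248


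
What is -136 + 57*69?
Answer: 3797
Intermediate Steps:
-136 + 57*69 = -136 + 3933 = 3797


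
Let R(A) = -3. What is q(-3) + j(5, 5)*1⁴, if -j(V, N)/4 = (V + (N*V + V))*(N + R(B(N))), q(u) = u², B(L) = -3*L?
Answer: -271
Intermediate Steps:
j(V, N) = -4*(-3 + N)*(2*V + N*V) (j(V, N) = -4*(V + (N*V + V))*(N - 3) = -4*(V + (V + N*V))*(-3 + N) = -4*(2*V + N*V)*(-3 + N) = -4*(-3 + N)*(2*V + N*V))
q(-3) + j(5, 5)*1⁴ = (-3)² + (4*5*(6 + 5 - 1*5²))*1⁴ = 9 + (4*5*(6 + 5 - 1*25))*1 = 9 + (4*5*(6 + 5 - 25))*1 = 9 + (4*5*(-14))*1 = 9 - 280*1 = 9 - 280 = -271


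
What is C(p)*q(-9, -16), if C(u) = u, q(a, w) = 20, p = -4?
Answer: -80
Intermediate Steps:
C(p)*q(-9, -16) = -4*20 = -80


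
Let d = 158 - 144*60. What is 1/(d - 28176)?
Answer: -1/36658 ≈ -2.7279e-5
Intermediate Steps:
d = -8482 (d = 158 - 8640 = -8482)
1/(d - 28176) = 1/(-8482 - 28176) = 1/(-36658) = -1/36658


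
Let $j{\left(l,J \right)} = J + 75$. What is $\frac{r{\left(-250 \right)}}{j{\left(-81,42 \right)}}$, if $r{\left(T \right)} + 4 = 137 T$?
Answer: $- \frac{3806}{13} \approx -292.77$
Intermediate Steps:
$r{\left(T \right)} = -4 + 137 T$
$j{\left(l,J \right)} = 75 + J$
$\frac{r{\left(-250 \right)}}{j{\left(-81,42 \right)}} = \frac{-4 + 137 \left(-250\right)}{75 + 42} = \frac{-4 - 34250}{117} = \left(-34254\right) \frac{1}{117} = - \frac{3806}{13}$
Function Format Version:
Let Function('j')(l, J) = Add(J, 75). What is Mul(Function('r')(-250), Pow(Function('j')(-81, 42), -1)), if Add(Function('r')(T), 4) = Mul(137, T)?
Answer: Rational(-3806, 13) ≈ -292.77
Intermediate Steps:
Function('r')(T) = Add(-4, Mul(137, T))
Function('j')(l, J) = Add(75, J)
Mul(Function('r')(-250), Pow(Function('j')(-81, 42), -1)) = Mul(Add(-4, Mul(137, -250)), Pow(Add(75, 42), -1)) = Mul(Add(-4, -34250), Pow(117, -1)) = Mul(-34254, Rational(1, 117)) = Rational(-3806, 13)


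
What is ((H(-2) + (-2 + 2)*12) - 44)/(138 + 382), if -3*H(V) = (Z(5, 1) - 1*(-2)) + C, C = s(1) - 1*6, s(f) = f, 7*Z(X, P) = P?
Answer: -113/1365 ≈ -0.082784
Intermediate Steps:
Z(X, P) = P/7
C = -5 (C = 1 - 1*6 = 1 - 6 = -5)
H(V) = 20/21 (H(V) = -(((⅐)*1 - 1*(-2)) - 5)/3 = -((⅐ + 2) - 5)/3 = -(15/7 - 5)/3 = -⅓*(-20/7) = 20/21)
((H(-2) + (-2 + 2)*12) - 44)/(138 + 382) = ((20/21 + (-2 + 2)*12) - 44)/(138 + 382) = ((20/21 + 0*12) - 44)/520 = ((20/21 + 0) - 44)*(1/520) = (20/21 - 44)*(1/520) = -904/21*1/520 = -113/1365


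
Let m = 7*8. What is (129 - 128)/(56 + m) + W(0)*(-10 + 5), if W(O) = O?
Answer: 1/112 ≈ 0.0089286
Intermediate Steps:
m = 56
(129 - 128)/(56 + m) + W(0)*(-10 + 5) = (129 - 128)/(56 + 56) + 0*(-10 + 5) = 1/112 + 0*(-5) = 1*(1/112) + 0 = 1/112 + 0 = 1/112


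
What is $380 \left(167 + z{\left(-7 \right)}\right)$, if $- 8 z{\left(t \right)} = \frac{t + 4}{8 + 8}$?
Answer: $\frac{2031005}{32} \approx 63469.0$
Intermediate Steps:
$z{\left(t \right)} = - \frac{1}{32} - \frac{t}{128}$ ($z{\left(t \right)} = - \frac{\left(t + 4\right) \frac{1}{8 + 8}}{8} = - \frac{\left(4 + t\right) \frac{1}{16}}{8} = - \frac{\frac{1}{4} + \frac{t}{16}}{8} = - \frac{1}{32} - \frac{t}{128}$)
$380 \left(167 + z{\left(-7 \right)}\right) = 380 \left(167 - - \frac{3}{128}\right) = 380 \left(167 + \left(- \frac{1}{32} + \frac{7}{128}\right)\right) = 380 \left(167 + \frac{3}{128}\right) = 380 \cdot \frac{21379}{128} = \frac{2031005}{32}$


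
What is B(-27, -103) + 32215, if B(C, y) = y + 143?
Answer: 32255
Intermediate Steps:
B(C, y) = 143 + y
B(-27, -103) + 32215 = (143 - 103) + 32215 = 40 + 32215 = 32255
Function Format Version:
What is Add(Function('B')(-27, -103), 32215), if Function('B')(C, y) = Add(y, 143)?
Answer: 32255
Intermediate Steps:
Function('B')(C, y) = Add(143, y)
Add(Function('B')(-27, -103), 32215) = Add(Add(143, -103), 32215) = Add(40, 32215) = 32255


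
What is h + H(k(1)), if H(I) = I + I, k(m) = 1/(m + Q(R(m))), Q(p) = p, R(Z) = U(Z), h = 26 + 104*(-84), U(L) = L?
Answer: -8709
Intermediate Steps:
h = -8710 (h = 26 - 8736 = -8710)
R(Z) = Z
k(m) = 1/(2*m) (k(m) = 1/(m + m) = 1/(2*m))
H(I) = 2*I
h + H(k(1)) = -8710 + 2*((½)/1) = -8710 + 2*((½)*1) = -8710 + 2*(½) = -8710 + 1 = -8709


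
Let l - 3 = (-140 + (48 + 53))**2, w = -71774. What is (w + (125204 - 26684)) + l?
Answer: 28270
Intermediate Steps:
l = 1524 (l = 3 + (-140 + (48 + 53))**2 = 3 + (-140 + 101)**2 = 3 + (-39)**2 = 3 + 1521 = 1524)
(w + (125204 - 26684)) + l = (-71774 + (125204 - 26684)) + 1524 = (-71774 + 98520) + 1524 = 26746 + 1524 = 28270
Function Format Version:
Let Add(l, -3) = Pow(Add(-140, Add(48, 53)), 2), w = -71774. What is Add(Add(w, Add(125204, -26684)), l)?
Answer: 28270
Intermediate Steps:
l = 1524 (l = Add(3, Pow(Add(-140, Add(48, 53)), 2)) = Add(3, Pow(Add(-140, 101), 2)) = Add(3, Pow(-39, 2)) = Add(3, 1521) = 1524)
Add(Add(w, Add(125204, -26684)), l) = Add(Add(-71774, Add(125204, -26684)), 1524) = Add(Add(-71774, 98520), 1524) = Add(26746, 1524) = 28270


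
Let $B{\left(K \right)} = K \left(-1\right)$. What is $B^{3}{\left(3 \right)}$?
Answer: $-27$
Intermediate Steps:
$B{\left(K \right)} = - K$
$B^{3}{\left(3 \right)} = \left(\left(-1\right) 3\right)^{3} = \left(-3\right)^{3} = -27$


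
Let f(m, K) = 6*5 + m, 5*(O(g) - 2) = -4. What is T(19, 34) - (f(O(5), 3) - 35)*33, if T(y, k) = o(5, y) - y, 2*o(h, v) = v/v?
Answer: 1069/10 ≈ 106.90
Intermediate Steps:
O(g) = 6/5 (O(g) = 2 + (⅕)*(-4) = 2 - ⅘ = 6/5)
o(h, v) = ½ (o(h, v) = (v/v)/2 = (½)*1 = ½)
f(m, K) = 30 + m
T(y, k) = ½ - y
T(19, 34) - (f(O(5), 3) - 35)*33 = (½ - 1*19) - ((30 + 6/5) - 35)*33 = (½ - 19) - (156/5 - 35)*33 = -37/2 - (-19)*33/5 = -37/2 - 1*(-627/5) = -37/2 + 627/5 = 1069/10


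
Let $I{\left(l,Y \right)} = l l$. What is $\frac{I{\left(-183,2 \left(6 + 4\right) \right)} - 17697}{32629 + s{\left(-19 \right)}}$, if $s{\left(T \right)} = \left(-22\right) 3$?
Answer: $\frac{15792}{32563} \approx 0.48497$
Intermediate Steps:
$I{\left(l,Y \right)} = l^{2}$
$s{\left(T \right)} = -66$
$\frac{I{\left(-183,2 \left(6 + 4\right) \right)} - 17697}{32629 + s{\left(-19 \right)}} = \frac{\left(-183\right)^{2} - 17697}{32629 - 66} = \frac{33489 - 17697}{32563} = 15792 \cdot \frac{1}{32563} = \frac{15792}{32563}$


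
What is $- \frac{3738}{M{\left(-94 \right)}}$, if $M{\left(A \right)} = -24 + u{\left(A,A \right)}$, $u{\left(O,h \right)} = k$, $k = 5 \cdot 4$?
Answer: $\frac{1869}{2} \approx 934.5$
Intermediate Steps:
$k = 20$
$u{\left(O,h \right)} = 20$
$M{\left(A \right)} = -4$ ($M{\left(A \right)} = -24 + 20 = -4$)
$- \frac{3738}{M{\left(-94 \right)}} = - \frac{3738}{-4} = \left(-3738\right) \left(- \frac{1}{4}\right) = \frac{1869}{2}$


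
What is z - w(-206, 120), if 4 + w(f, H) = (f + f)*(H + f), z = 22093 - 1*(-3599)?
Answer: -9736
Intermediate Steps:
z = 25692 (z = 22093 + 3599 = 25692)
w(f, H) = -4 + 2*f*(H + f) (w(f, H) = -4 + (f + f)*(H + f) = -4 + (2*f)*(H + f) = -4 + 2*f*(H + f))
z - w(-206, 120) = 25692 - (-4 + 2*(-206)² + 2*120*(-206)) = 25692 - (-4 + 2*42436 - 49440) = 25692 - (-4 + 84872 - 49440) = 25692 - 1*35428 = 25692 - 35428 = -9736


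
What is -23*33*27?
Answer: -20493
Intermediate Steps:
-23*33*27 = -759*27 = -20493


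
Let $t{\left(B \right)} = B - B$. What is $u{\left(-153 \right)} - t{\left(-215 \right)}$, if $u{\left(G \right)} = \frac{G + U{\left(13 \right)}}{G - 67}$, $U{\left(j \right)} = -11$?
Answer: $\frac{41}{55} \approx 0.74545$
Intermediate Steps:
$u{\left(G \right)} = \frac{-11 + G}{-67 + G}$ ($u{\left(G \right)} = \frac{G - 11}{G - 67} = \frac{-11 + G}{G - 67} = \frac{-11 + G}{-67 + G}$)
$t{\left(B \right)} = 0$
$u{\left(-153 \right)} - t{\left(-215 \right)} = \frac{-11 - 153}{-67 - 153} - 0 = \frac{1}{-220} \left(-164\right) + 0 = \left(- \frac{1}{220}\right) \left(-164\right) + 0 = \frac{41}{55} + 0 = \frac{41}{55}$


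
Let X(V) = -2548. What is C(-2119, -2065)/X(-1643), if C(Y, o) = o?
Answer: 295/364 ≈ 0.81044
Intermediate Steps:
C(-2119, -2065)/X(-1643) = -2065/(-2548) = -2065*(-1/2548) = 295/364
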